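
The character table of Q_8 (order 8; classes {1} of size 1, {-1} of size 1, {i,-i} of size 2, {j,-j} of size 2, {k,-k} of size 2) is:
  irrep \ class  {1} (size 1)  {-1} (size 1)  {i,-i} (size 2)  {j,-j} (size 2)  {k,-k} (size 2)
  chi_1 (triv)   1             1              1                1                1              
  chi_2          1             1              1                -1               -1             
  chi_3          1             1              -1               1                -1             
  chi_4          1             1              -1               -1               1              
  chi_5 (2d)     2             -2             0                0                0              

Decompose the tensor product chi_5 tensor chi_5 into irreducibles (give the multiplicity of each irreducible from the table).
chi_5 tensor chi_5 = chi_1 + chi_2 + chi_3 + chi_4 (all other irreducibles have multiplicity 0).

Working: The character of a tensor product is the pointwise product (chi_5 * chi_5)(C) = chi_5(C) * chi_5(C):
  {1}: (2)*(2), {-1}: (-2)*(-2), {i,-i}: (0)*(0), {j,-j}: (0)*(0), {k,-k}: (0)*(0)
so (chi_5 * chi_5) takes values
  {1} -> 4, {-1} -> 4, {i,-i} -> 0, {j,-j} -> 0, {k,-k} -> 0.
Now take the inner product of this character with each irreducible chi from the table, <chi_5*chi_5, chi> = (1/8) sum_C |C| (chi_5*chi_5)(C) conj(chi(C)):
  <chi_5*chi_5, chi_1> = (1/8)[1*(4)*conj(1) + 1*(4)*conj(1) + 2*(0)*conj(1) + 2*(0)*conj(1) + 2*(0)*conj(1)]
      = (1/8)[(4) + (4) + (0) + (0) + (0)] = 8/8 = 1
  <chi_5*chi_5, chi_2> = (1/8)[1*(4)*conj(1) + 1*(4)*conj(1) + 2*(0)*conj(1) + 2*(0)*conj(-1) + 2*(0)*conj(-1)]
      = (1/8)[(4) + (4) + (0) + (0) + (0)] = 8/8 = 1
  <chi_5*chi_5, chi_3> = (1/8)[1*(4)*conj(1) + 1*(4)*conj(1) + 2*(0)*conj(-1) + 2*(0)*conj(1) + 2*(0)*conj(-1)]
      = (1/8)[(4) + (4) + (0) + (0) + (0)] = 8/8 = 1
  <chi_5*chi_5, chi_4> = (1/8)[1*(4)*conj(1) + 1*(4)*conj(1) + 2*(0)*conj(-1) + 2*(0)*conj(-1) + 2*(0)*conj(1)]
      = (1/8)[(4) + (4) + (0) + (0) + (0)] = 8/8 = 1
  <chi_5*chi_5, chi_5> = (1/8)[1*(4)*conj(2) + 1*(4)*conj(-2) + 2*(0)*conj(0) + 2*(0)*conj(0) + 2*(0)*conj(0)]
      = (1/8)[(8) + (-8) + (0) + (0) + (0)] = 0/8 = 0
Hence the multiplicities are chi_1: 1, chi_2: 1, chi_3: 1, chi_4: 1. Dimension check: dim(chi_5)*dim(chi_5) = 2*2 = 4 and sum (mult * dim) = 1*1 + 1*1 + 1*1 + 1*1 = 4.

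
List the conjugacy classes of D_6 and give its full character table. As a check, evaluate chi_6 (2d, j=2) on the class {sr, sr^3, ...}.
Conjugacy classes: {e} of size 1, {r^3} of size 1, {r^1, r^5} of size 2, {r^2, r^4} of size 2, {s, sr^2, ...} of size 3, {sr, sr^3, ...} of size 3.
Character table:
  irrep \ class              {e} (size 1)  {r^3} (size 1)  {r^1, r^5} (size 2)  {r^2, r^4} (size 2)  {s, sr^2, ...} (size 3)  {sr, sr^3, ...} (size 3)
  chi_1 (triv)               1             1               1                    1                    1                        1                       
  chi_2 (sign: r->1, s->-1)  1             1               1                    1                    -1                       -1                      
  chi_3 (r->-1, s->1)        1             -1              -1                   1                    1                        -1                      
  chi_4 (r->-1, s->-1)       1             -1              -1                   1                    -1                       1                       
  chi_5 (2d, j=1)            2             -2              1                    -1                   0                        0                       
  chi_6 (2d, j=2)            2             2               -1                   -1                   0                        0                       

Spot check: chi_6 (2d, j=2) on {sr, sr^3, ...} = 0.

Reasoning: D_6 has order 2*6 = 12 with 6 conjugacy classes, hence 6 irreducibles. Sum of squared dims 1 + 1 + 1 + 1 + 4 + 4 = 12 = |G|. Linear characters come from the abelianisation; the 2-dimensional irreps have character r^k -> 2*cos(2*pi*j*k/6), reflections -> 0.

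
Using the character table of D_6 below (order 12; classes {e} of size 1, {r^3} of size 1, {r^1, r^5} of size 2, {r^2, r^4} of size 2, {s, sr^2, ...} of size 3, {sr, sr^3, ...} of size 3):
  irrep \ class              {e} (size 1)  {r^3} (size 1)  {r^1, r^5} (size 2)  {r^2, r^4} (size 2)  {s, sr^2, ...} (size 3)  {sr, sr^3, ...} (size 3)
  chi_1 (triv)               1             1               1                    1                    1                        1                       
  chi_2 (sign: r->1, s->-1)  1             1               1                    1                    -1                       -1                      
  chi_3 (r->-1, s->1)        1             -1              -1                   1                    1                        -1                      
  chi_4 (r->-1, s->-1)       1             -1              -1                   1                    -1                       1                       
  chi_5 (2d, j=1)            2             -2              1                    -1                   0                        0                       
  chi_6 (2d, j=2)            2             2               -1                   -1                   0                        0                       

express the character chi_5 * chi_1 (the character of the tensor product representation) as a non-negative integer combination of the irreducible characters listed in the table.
chi_5 tensor chi_1 = chi_5 (all other irreducibles have multiplicity 0).

Derivation: The character of a tensor product is the pointwise product (chi_5 * chi_1)(C) = chi_5(C) * chi_1(C):
  {e}: (2)*(1), {r^3}: (-2)*(1), {r^1, r^5}: (1)*(1), {r^2, r^4}: (-1)*(1), {s, sr^2, ...}: (0)*(1), {sr, sr^3, ...}: (0)*(1)
so (chi_5 * chi_1) takes values
  {e} -> 2, {r^3} -> -2, {r^1, r^5} -> 1, {r^2, r^4} -> -1, {s, sr^2, ...} -> 0, {sr, sr^3, ...} -> 0.
Now take the inner product of this character with each irreducible chi from the table, <chi_5*chi_1, chi> = (1/12) sum_C |C| (chi_5*chi_1)(C) conj(chi(C)):
  <chi_5*chi_1, chi_1> = (1/12)[1*(2)*conj(1) + 1*(-2)*conj(1) + 2*(1)*conj(1) + 2*(-1)*conj(1) + 3*(0)*conj(1) + 3*(0)*conj(1)]
      = (1/12)[(2) + (-2) + (2) + (-2) + (0) + (0)] = 0/12 = 0
  <chi_5*chi_1, chi_2> = (1/12)[1*(2)*conj(1) + 1*(-2)*conj(1) + 2*(1)*conj(1) + 2*(-1)*conj(1) + 3*(0)*conj(-1) + 3*(0)*conj(-1)]
      = (1/12)[(2) + (-2) + (2) + (-2) + (0) + (0)] = 0/12 = 0
  <chi_5*chi_1, chi_3> = (1/12)[1*(2)*conj(1) + 1*(-2)*conj(-1) + 2*(1)*conj(-1) + 2*(-1)*conj(1) + 3*(0)*conj(1) + 3*(0)*conj(-1)]
      = (1/12)[(2) + (2) + (-2) + (-2) + (0) + (0)] = 0/12 = 0
  <chi_5*chi_1, chi_4> = (1/12)[1*(2)*conj(1) + 1*(-2)*conj(-1) + 2*(1)*conj(-1) + 2*(-1)*conj(1) + 3*(0)*conj(-1) + 3*(0)*conj(1)]
      = (1/12)[(2) + (2) + (-2) + (-2) + (0) + (0)] = 0/12 = 0
  <chi_5*chi_1, chi_5> = (1/12)[1*(2)*conj(2) + 1*(-2)*conj(-2) + 2*(1)*conj(1) + 2*(-1)*conj(-1) + 3*(0)*conj(0) + 3*(0)*conj(0)]
      = (1/12)[(4) + (4) + (2) + (2) + (0) + (0)] = 12/12 = 1
  <chi_5*chi_1, chi_6> = (1/12)[1*(2)*conj(2) + 1*(-2)*conj(2) + 2*(1)*conj(-1) + 2*(-1)*conj(-1) + 3*(0)*conj(0) + 3*(0)*conj(0)]
      = (1/12)[(4) + (-4) + (-2) + (2) + (0) + (0)] = 0/12 = 0
Hence the multiplicities are chi_5: 1. Dimension check: dim(chi_5)*dim(chi_1) = 2*1 = 2 and sum (mult * dim) = 1*2 = 2.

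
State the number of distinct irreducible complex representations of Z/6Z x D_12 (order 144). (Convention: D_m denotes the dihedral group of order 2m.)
54

Solution. The number of irreducible complex representations of a finite group equals its number of conjugacy classes. For a direct product, #classes(G x H) = #classes(G) * #classes(H). Z/6Z has 6 classes (abelian), D_12 has 9 classes, so 6 * 9 = 54, so Z/6Z x D_12 (order 144) has exactly 54 irreducible complex representations.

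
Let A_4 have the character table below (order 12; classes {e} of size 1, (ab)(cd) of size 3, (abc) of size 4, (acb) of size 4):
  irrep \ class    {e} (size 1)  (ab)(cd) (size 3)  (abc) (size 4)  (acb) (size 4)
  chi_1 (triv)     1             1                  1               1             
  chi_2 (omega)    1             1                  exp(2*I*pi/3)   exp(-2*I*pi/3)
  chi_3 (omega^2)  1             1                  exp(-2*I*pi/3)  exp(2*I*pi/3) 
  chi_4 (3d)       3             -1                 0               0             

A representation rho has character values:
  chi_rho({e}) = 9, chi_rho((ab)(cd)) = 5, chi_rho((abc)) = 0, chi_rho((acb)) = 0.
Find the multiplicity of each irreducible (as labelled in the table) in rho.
Multiplicities: chi_1: 2, chi_2: 2, chi_3: 2, chi_4: 1.

Details: Use <chi_rho, chi> = (1/|G|) sum_C |C| * chi_rho(C) * conj(chi(C)) with |G| = 12 for each irreducible chi in the table:
  <chi_rho, chi_1> = (1/12)[1*(9)*conj(1) + 3*(5)*conj(1) + 4*(0)*conj(1) + 4*(0)*conj(1)]
      = (1/12)[(9) + (15) + (0) + (0)] = 24/12 = 2
  <chi_rho, chi_2> = (1/12)[1*(9)*conj(1) + 3*(5)*conj(1) + 4*(0)*conj(exp(2*I*pi/3)) + 4*(0)*conj(exp(-2*I*pi/3))]
      = (1/12)[(9) + (15) + (0) + (0)] = 24/12 = 2
  <chi_rho, chi_3> = (1/12)[1*(9)*conj(1) + 3*(5)*conj(1) + 4*(0)*conj(exp(-2*I*pi/3)) + 4*(0)*conj(exp(2*I*pi/3))]
      = (1/12)[(9) + (15) + (0) + (0)] = 24/12 = 2
  <chi_rho, chi_4> = (1/12)[1*(9)*conj(3) + 3*(5)*conj(-1) + 4*(0)*conj(0) + 4*(0)*conj(0)]
      = (1/12)[(27) + (-15) + (0) + (0)] = 12/12 = 1
(Exp terms are combined using exp(i*s)*conj(exp(i*t)) = exp(i*(s-t)), and sums of them are collapsed using the identity that for every m > 1 the m distinct m-th roots of unity sum to 0, e.g. 1 + exp(2*I*pi/3) + exp(-2*I*pi/3) = 0.)
Dimension check: dim(rho) = sum (mult * dim) = 2*1 + 2*1 + 2*1 + 1*3 = 9 = chi_rho(e) = 9.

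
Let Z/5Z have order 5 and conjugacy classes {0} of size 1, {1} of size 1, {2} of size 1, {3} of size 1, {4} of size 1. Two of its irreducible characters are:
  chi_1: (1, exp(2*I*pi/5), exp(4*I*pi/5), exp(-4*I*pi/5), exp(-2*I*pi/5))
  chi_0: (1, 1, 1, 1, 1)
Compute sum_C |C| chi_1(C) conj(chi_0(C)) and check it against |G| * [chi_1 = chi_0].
Sum = 0; so <chi_1, chi_0> = 0 (distinct irreducibles are orthogonal).

Solution. Compute term by term over conjugacy classes (|C| * chi_1(C) * conj(chi_0(C))):
  1*(1)*conj(1) + 1*(exp(2*I*pi/5))*conj(1) + 1*(exp(4*I*pi/5))*conj(1) + 1*(exp(-4*I*pi/5))*conj(1) + 1*(exp(-2*I*pi/5))*conj(1)
  = (1) + (exp(2*I*pi/5)) + (exp(4*I*pi/5)) + (exp(-4*I*pi/5)) + (exp(-2*I*pi/5))
  = 0.
(Exp terms are combined using exp(i*s)*conj(exp(i*t)) = exp(i*(s-t)), and sums of them are collapsed using the identity that for every m > 1 the m distinct m-th roots of unity sum to 0, e.g. 1 + exp(2*I*pi/3) + exp(-2*I*pi/3) = 0.)
Dividing by |G| = 5 gives 0/5 = 0, matching the row-orthogonality relation <chi_1, chi_0> = [chi_1 = chi_0].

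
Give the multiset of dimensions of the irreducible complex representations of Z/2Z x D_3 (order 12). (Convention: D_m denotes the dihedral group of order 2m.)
Dimensions: 1, 1, 1, 1, 2, 2

Why: There are 6 irreducibles (= number of conjugacy classes). Their dimensions d_i satisfy sum d_i^2 = |G| = 12: 1 + 1 + 1 + 1 + 4 + 4 = 12. (For the product with Z/2Z: each of the 2 1-dim characters of Z/2Z tensors with each irrep of D_3, giving 2 copies of each D_3-dimension.)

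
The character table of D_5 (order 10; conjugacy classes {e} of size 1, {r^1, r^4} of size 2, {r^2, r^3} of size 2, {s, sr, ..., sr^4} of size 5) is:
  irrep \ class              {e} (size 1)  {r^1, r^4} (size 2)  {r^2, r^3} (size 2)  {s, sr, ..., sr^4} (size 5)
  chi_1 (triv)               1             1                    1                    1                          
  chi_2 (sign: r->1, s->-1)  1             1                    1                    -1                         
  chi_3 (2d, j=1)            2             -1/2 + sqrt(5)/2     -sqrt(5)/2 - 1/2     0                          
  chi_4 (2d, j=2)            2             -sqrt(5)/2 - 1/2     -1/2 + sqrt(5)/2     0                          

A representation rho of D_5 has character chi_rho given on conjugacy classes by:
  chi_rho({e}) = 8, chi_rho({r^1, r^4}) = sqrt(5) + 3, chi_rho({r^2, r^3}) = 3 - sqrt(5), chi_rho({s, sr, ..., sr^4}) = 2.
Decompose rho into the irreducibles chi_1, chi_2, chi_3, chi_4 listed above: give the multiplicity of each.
Multiplicities: chi_1: 3, chi_2: 1, chi_3: 2, chi_4: 0.

Details: Use <chi_rho, chi> = (1/|G|) sum_C |C| * chi_rho(C) * conj(chi(C)) with |G| = 10 for each irreducible chi in the table:
  <chi_rho, chi_1> = (1/10)[1*(8)*conj(1) + 2*(sqrt(5) + 3)*conj(1) + 2*(3 - sqrt(5))*conj(1) + 5*(2)*conj(1)]
      = (1/10)[(8) + (2*sqrt(5) + 6) + (6 - 2*sqrt(5)) + (10)] = 30/10 = 3
  <chi_rho, chi_2> = (1/10)[1*(8)*conj(1) + 2*(sqrt(5) + 3)*conj(1) + 2*(3 - sqrt(5))*conj(1) + 5*(2)*conj(-1)]
      = (1/10)[(8) + (2*sqrt(5) + 6) + (6 - 2*sqrt(5)) + (-10)] = 10/10 = 1
  <chi_rho, chi_3> = (1/10)[1*(8)*conj(2) + 2*(sqrt(5) + 3)*conj(-1/2 + sqrt(5)/2) + 2*(3 - sqrt(5))*conj(-sqrt(5)/2 - 1/2) + 5*(2)*conj(0)]
      = (1/10)[(16) + (2 + 2*sqrt(5)) + (2 - 2*sqrt(5)) + (0)] = 20/10 = 2
  <chi_rho, chi_4> = (1/10)[1*(8)*conj(2) + 2*(sqrt(5) + 3)*conj(-sqrt(5)/2 - 1/2) + 2*(3 - sqrt(5))*conj(-1/2 + sqrt(5)/2) + 5*(2)*conj(0)]
      = (1/10)[(16) + (-4*sqrt(5) - 8) + (-8 + 4*sqrt(5)) + (0)] = 0/10 = 0
Dimension check: dim(rho) = sum (mult * dim) = 3*1 + 1*1 + 2*2 + 0*2 = 8 = chi_rho(e) = 8.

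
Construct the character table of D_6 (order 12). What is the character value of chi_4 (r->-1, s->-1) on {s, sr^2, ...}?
Conjugacy classes: {e} of size 1, {r^3} of size 1, {r^1, r^5} of size 2, {r^2, r^4} of size 2, {s, sr^2, ...} of size 3, {sr, sr^3, ...} of size 3.
Character table:
  irrep \ class              {e} (size 1)  {r^3} (size 1)  {r^1, r^5} (size 2)  {r^2, r^4} (size 2)  {s, sr^2, ...} (size 3)  {sr, sr^3, ...} (size 3)
  chi_1 (triv)               1             1               1                    1                    1                        1                       
  chi_2 (sign: r->1, s->-1)  1             1               1                    1                    -1                       -1                      
  chi_3 (r->-1, s->1)        1             -1              -1                   1                    1                        -1                      
  chi_4 (r->-1, s->-1)       1             -1              -1                   1                    -1                       1                       
  chi_5 (2d, j=1)            2             -2              1                    -1                   0                        0                       
  chi_6 (2d, j=2)            2             2               -1                   -1                   0                        0                       

Spot check: chi_4 (r->-1, s->-1) on {s, sr^2, ...} = -1.

Why: D_6 has order 2*6 = 12 with 6 conjugacy classes, hence 6 irreducibles. Sum of squared dims 1 + 1 + 1 + 1 + 4 + 4 = 12 = |G|. Linear characters come from the abelianisation; the 2-dimensional irreps have character r^k -> 2*cos(2*pi*j*k/6), reflections -> 0.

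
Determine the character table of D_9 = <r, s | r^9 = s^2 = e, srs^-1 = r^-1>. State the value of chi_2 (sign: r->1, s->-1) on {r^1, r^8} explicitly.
Conjugacy classes: {e} of size 1, {r^1, r^8} of size 2, {r^2, r^7} of size 2, {r^3, r^6} of size 2, {r^4, r^5} of size 2, {s, sr, ..., sr^8} of size 9.
Character table:
  irrep \ class              {e} (size 1)  {r^1, r^8} (size 2)  {r^2, r^7} (size 2)  {r^3, r^6} (size 2)  {r^4, r^5} (size 2)  {s, sr, ..., sr^8} (size 9)
  chi_1 (triv)               1             1                    1                    1                    1                    1                          
  chi_2 (sign: r->1, s->-1)  1             1                    1                    1                    1                    -1                         
  chi_3 (2d, j=1)            2             2*cos(2*pi/9)        2*cos(4*pi/9)        -1                   -2*cos(pi/9)         0                          
  chi_4 (2d, j=2)            2             2*cos(4*pi/9)        -2*cos(pi/9)         -1                   2*cos(2*pi/9)        0                          
  chi_5 (2d, j=3)            2             -1                   -1                   2                    -1                   0                          
  chi_6 (2d, j=4)            2             -2*cos(pi/9)         2*cos(2*pi/9)        -1                   2*cos(4*pi/9)        0                          

Spot check: chi_2 (sign: r->1, s->-1) on {r^1, r^8} = 1.

Working: D_9 has order 2*9 = 18 with 6 conjugacy classes, hence 6 irreducibles. Sum of squared dims 1 + 1 + 4 + 4 + 4 + 4 = 18 = |G|. Linear characters come from the abelianisation; the 2-dimensional irreps have character r^k -> 2*cos(2*pi*j*k/9), reflections -> 0.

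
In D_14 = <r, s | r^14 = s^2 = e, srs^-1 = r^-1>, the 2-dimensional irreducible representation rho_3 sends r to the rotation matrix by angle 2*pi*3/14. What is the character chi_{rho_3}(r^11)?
chi_{rho_3}(r^11) = 2*cos(2*pi*3*11/14) = -2*cos(2*pi/7)

Explanation: rho_3(r^11) is rotation by angle 2*pi*3*11/14, whose trace is 2*cos(2*pi*3*11/14) = -2*cos(2*pi/7).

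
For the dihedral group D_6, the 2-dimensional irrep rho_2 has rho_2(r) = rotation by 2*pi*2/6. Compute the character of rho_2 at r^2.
chi_{rho_2}(r^2) = 2*cos(2*pi*2*2/6) = -1

Why: rho_2(r^2) is rotation by angle 2*pi*2*2/6, whose trace is 2*cos(2*pi*2*2/6) = -1.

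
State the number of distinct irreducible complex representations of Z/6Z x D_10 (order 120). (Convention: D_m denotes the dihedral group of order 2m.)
48

Solution. The number of irreducible complex representations of a finite group equals its number of conjugacy classes. For a direct product, #classes(G x H) = #classes(G) * #classes(H). Z/6Z has 6 classes (abelian), D_10 has 8 classes, so 6 * 8 = 48, so Z/6Z x D_10 (order 120) has exactly 48 irreducible complex representations.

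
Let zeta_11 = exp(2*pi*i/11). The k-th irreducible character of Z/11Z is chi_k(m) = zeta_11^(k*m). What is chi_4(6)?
chi_4(6) = zeta_11^24 = exp(4*I*pi/11)

Explanation: chi_4(6) = zeta_11^(4*6) = zeta_11^24. Since zeta_11^11 = 1, this equals zeta_11^2 = exp(2*pi*i*2/11) = exp(4*I*pi/11).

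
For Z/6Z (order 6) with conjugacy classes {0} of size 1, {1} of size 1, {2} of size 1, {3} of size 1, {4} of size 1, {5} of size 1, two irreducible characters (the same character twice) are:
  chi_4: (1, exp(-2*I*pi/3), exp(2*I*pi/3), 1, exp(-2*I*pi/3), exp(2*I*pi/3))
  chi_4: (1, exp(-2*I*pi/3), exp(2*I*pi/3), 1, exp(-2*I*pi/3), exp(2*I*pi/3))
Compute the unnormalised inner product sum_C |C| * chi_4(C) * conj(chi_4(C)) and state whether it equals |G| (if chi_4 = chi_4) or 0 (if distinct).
Sum = 6 = |G| = 6; so <chi_4, chi_4> = 1 (norm-1 confirms irreducibility).

Argument: Compute term by term over conjugacy classes (|C| * chi_4(C) * conj(chi_4(C))):
  1*(1)*conj(1) + 1*(exp(-2*I*pi/3))*conj(exp(-2*I*pi/3)) + 1*(exp(2*I*pi/3))*conj(exp(2*I*pi/3)) + 1*(1)*conj(1) + 1*(exp(-2*I*pi/3))*conj(exp(-2*I*pi/3)) + 1*(exp(2*I*pi/3))*conj(exp(2*I*pi/3))
  = (1) + (1) + (1) + (1) + (1) + (1)
  = 6.
(Exp terms are combined using exp(i*s)*conj(exp(i*t)) = exp(i*(s-t)), and sums of them are collapsed using the identity that for every m > 1 the m distinct m-th roots of unity sum to 0, e.g. 1 + exp(2*I*pi/3) + exp(-2*I*pi/3) = 0.)
Dividing by |G| = 6 gives 6/6 = 1, matching the row-orthogonality relation <chi_4, chi_4> = [chi_4 = chi_4].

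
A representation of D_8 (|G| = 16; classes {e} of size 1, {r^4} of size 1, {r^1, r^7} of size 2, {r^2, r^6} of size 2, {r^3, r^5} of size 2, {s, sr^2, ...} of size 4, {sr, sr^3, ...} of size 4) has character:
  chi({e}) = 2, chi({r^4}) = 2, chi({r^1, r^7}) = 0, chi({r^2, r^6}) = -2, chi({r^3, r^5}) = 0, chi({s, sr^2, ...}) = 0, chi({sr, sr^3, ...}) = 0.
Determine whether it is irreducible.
Irreducible: <chi, chi> = 1.

Justification: <chi, chi> = (1/|G|) sum_C |C| * |chi(C)|^2 = (1/16)[1*|2|^2 + 1*|2|^2 + 2*|0|^2 + 2*|-2|^2 + 2*|0|^2 + 4*|0|^2 + 4*|0|^2]
  = (1/16)[(4) + (4) + (0) + (8) + (0) + (0) + (0)] = 16/16 = 1.
A character is irreducible iff <chi, chi> = 1, so this representation is irreducible.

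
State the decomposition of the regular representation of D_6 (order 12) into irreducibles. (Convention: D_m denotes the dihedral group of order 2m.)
Each irreducible V_i of dimension d_i appears with multiplicity d_i, i.e. rho_reg = (direct sum over all irreducibles V_i) d_i V_i. The irreducible dimensions for D_6 are 1, 1, 1, 1, 2, 2: 4 irreducibles of dimension 1, each with multiplicity 1; 2 irreducibles of dimension 2, each with multiplicity 2. Total dimension 4*1*1 + 2*2*2 = 12 = |G|.

Derivation: General theorem: in the regular representation of a finite group G, each irreducible appears with multiplicity equal to its dimension. Check: dim(rho_reg) = sum d_i^2 = 1 + 1 + 1 + 1 + 4 + 4 = 12 = |G|.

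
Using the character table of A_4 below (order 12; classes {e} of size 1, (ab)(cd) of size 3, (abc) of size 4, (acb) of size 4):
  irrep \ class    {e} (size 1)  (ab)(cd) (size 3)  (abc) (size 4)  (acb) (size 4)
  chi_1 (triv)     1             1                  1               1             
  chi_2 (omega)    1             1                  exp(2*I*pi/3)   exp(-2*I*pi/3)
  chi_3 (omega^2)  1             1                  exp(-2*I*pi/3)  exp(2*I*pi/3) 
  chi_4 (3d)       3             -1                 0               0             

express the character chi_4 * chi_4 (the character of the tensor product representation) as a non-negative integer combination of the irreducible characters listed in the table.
chi_4 tensor chi_4 = chi_1 + chi_2 + chi_3 + 2*chi_4 (all other irreducibles have multiplicity 0).

The character of a tensor product is the pointwise product (chi_4 * chi_4)(C) = chi_4(C) * chi_4(C):
  {e}: (3)*(3), (ab)(cd): (-1)*(-1), (abc): (0)*(0), (acb): (0)*(0)
so (chi_4 * chi_4) takes values
  {e} -> 9, (ab)(cd) -> 1, (abc) -> 0, (acb) -> 0.
Now take the inner product of this character with each irreducible chi from the table, <chi_4*chi_4, chi> = (1/12) sum_C |C| (chi_4*chi_4)(C) conj(chi(C)):
  <chi_4*chi_4, chi_1> = (1/12)[1*(9)*conj(1) + 3*(1)*conj(1) + 4*(0)*conj(1) + 4*(0)*conj(1)]
      = (1/12)[(9) + (3) + (0) + (0)] = 12/12 = 1
  <chi_4*chi_4, chi_2> = (1/12)[1*(9)*conj(1) + 3*(1)*conj(1) + 4*(0)*conj(exp(2*I*pi/3)) + 4*(0)*conj(exp(-2*I*pi/3))]
      = (1/12)[(9) + (3) + (0) + (0)] = 12/12 = 1
  <chi_4*chi_4, chi_3> = (1/12)[1*(9)*conj(1) + 3*(1)*conj(1) + 4*(0)*conj(exp(-2*I*pi/3)) + 4*(0)*conj(exp(2*I*pi/3))]
      = (1/12)[(9) + (3) + (0) + (0)] = 12/12 = 1
  <chi_4*chi_4, chi_4> = (1/12)[1*(9)*conj(3) + 3*(1)*conj(-1) + 4*(0)*conj(0) + 4*(0)*conj(0)]
      = (1/12)[(27) + (-3) + (0) + (0)] = 24/12 = 2
(Exp terms are combined using exp(i*s)*conj(exp(i*t)) = exp(i*(s-t)), and sums of them are collapsed using the identity that for every m > 1 the m distinct m-th roots of unity sum to 0, e.g. 1 + exp(2*I*pi/3) + exp(-2*I*pi/3) = 0.)
Hence the multiplicities are chi_1: 1, chi_2: 1, chi_3: 1, chi_4: 2. Dimension check: dim(chi_4)*dim(chi_4) = 3*3 = 9 and sum (mult * dim) = 1*1 + 1*1 + 1*1 + 2*3 = 9.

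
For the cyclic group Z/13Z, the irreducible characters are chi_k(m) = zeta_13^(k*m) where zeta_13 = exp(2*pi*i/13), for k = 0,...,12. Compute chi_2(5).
chi_2(5) = zeta_13^10 = exp(-6*I*pi/13)

Proof sketch: chi_2(5) = zeta_13^(2*5) = zeta_13^10. Since zeta_13^13 = 1, this equals zeta_13^10 = exp(2*pi*i*10/13) = exp(-6*I*pi/13).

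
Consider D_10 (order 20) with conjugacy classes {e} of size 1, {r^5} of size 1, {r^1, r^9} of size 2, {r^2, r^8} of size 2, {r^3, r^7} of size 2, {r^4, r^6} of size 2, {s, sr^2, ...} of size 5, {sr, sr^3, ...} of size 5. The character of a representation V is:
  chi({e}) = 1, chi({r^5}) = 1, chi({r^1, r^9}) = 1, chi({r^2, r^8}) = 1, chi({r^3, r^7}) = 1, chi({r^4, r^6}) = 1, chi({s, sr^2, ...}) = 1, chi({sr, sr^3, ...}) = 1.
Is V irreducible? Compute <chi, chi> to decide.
Irreducible: <chi, chi> = 1.

Explanation: <chi, chi> = (1/|G|) sum_C |C| * |chi(C)|^2 = (1/20)[1*|1|^2 + 1*|1|^2 + 2*|1|^2 + 2*|1|^2 + 2*|1|^2 + 2*|1|^2 + 5*|1|^2 + 5*|1|^2]
  = (1/20)[(1) + (1) + (2) + (2) + (2) + (2) + (5) + (5)] = 20/20 = 1.
A character is irreducible iff <chi, chi> = 1, so this representation is irreducible.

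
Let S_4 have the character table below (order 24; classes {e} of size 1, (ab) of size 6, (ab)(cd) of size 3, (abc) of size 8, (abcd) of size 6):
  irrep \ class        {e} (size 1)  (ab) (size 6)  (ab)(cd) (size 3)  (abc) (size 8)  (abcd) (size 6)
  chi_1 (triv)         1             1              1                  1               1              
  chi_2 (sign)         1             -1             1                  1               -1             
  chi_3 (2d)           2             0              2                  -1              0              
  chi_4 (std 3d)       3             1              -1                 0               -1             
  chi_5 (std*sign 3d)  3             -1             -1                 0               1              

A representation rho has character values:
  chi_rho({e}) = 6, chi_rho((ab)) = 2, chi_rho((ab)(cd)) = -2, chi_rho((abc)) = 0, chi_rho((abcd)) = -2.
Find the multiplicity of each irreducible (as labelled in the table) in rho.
Multiplicities: chi_1: 0, chi_2: 0, chi_3: 0, chi_4: 2, chi_5: 0.

Proof sketch: Use <chi_rho, chi> = (1/|G|) sum_C |C| * chi_rho(C) * conj(chi(C)) with |G| = 24 for each irreducible chi in the table:
  <chi_rho, chi_1> = (1/24)[1*(6)*conj(1) + 6*(2)*conj(1) + 3*(-2)*conj(1) + 8*(0)*conj(1) + 6*(-2)*conj(1)]
      = (1/24)[(6) + (12) + (-6) + (0) + (-12)] = 0/24 = 0
  <chi_rho, chi_2> = (1/24)[1*(6)*conj(1) + 6*(2)*conj(-1) + 3*(-2)*conj(1) + 8*(0)*conj(1) + 6*(-2)*conj(-1)]
      = (1/24)[(6) + (-12) + (-6) + (0) + (12)] = 0/24 = 0
  <chi_rho, chi_3> = (1/24)[1*(6)*conj(2) + 6*(2)*conj(0) + 3*(-2)*conj(2) + 8*(0)*conj(-1) + 6*(-2)*conj(0)]
      = (1/24)[(12) + (0) + (-12) + (0) + (0)] = 0/24 = 0
  <chi_rho, chi_4> = (1/24)[1*(6)*conj(3) + 6*(2)*conj(1) + 3*(-2)*conj(-1) + 8*(0)*conj(0) + 6*(-2)*conj(-1)]
      = (1/24)[(18) + (12) + (6) + (0) + (12)] = 48/24 = 2
  <chi_rho, chi_5> = (1/24)[1*(6)*conj(3) + 6*(2)*conj(-1) + 3*(-2)*conj(-1) + 8*(0)*conj(0) + 6*(-2)*conj(1)]
      = (1/24)[(18) + (-12) + (6) + (0) + (-12)] = 0/24 = 0
Dimension check: dim(rho) = sum (mult * dim) = 0*1 + 0*1 + 0*2 + 2*3 + 0*3 = 6 = chi_rho(e) = 6.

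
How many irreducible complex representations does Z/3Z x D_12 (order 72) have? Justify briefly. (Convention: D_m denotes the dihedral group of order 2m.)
27

Justification: The number of irreducible complex representations of a finite group equals its number of conjugacy classes. For a direct product, #classes(G x H) = #classes(G) * #classes(H). Z/3Z has 3 classes (abelian), D_12 has 9 classes, so 3 * 9 = 27, so Z/3Z x D_12 (order 72) has exactly 27 irreducible complex representations.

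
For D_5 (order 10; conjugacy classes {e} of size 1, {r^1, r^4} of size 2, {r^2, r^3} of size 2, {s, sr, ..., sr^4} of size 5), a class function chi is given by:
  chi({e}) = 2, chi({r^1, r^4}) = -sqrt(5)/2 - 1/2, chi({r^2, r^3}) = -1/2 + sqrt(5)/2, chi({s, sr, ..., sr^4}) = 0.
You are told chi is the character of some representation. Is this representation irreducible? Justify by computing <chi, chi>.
Irreducible: <chi, chi> = 1.

Solution. <chi, chi> = (1/|G|) sum_C |C| * |chi(C)|^2 = (1/10)[1*|2|^2 + 2*|-sqrt(5)/2 - 1/2|^2 + 2*|-1/2 + sqrt(5)/2|^2 + 5*|0|^2]
  = (1/10)[(4) + (sqrt(5) + 3) + (3 - sqrt(5)) + (0)] = 10/10 = 1.
A character is irreducible iff <chi, chi> = 1, so this representation is irreducible.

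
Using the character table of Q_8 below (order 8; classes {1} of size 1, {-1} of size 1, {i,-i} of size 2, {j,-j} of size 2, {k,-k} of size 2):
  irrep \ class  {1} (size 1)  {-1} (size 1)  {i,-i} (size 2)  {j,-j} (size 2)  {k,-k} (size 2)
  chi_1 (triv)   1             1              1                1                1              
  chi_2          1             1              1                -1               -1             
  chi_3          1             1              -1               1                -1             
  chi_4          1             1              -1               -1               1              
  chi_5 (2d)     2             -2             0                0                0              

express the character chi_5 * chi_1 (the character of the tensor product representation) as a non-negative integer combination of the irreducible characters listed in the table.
chi_5 tensor chi_1 = chi_5 (all other irreducibles have multiplicity 0).

Solution. The character of a tensor product is the pointwise product (chi_5 * chi_1)(C) = chi_5(C) * chi_1(C):
  {1}: (2)*(1), {-1}: (-2)*(1), {i,-i}: (0)*(1), {j,-j}: (0)*(1), {k,-k}: (0)*(1)
so (chi_5 * chi_1) takes values
  {1} -> 2, {-1} -> -2, {i,-i} -> 0, {j,-j} -> 0, {k,-k} -> 0.
Now take the inner product of this character with each irreducible chi from the table, <chi_5*chi_1, chi> = (1/8) sum_C |C| (chi_5*chi_1)(C) conj(chi(C)):
  <chi_5*chi_1, chi_1> = (1/8)[1*(2)*conj(1) + 1*(-2)*conj(1) + 2*(0)*conj(1) + 2*(0)*conj(1) + 2*(0)*conj(1)]
      = (1/8)[(2) + (-2) + (0) + (0) + (0)] = 0/8 = 0
  <chi_5*chi_1, chi_2> = (1/8)[1*(2)*conj(1) + 1*(-2)*conj(1) + 2*(0)*conj(1) + 2*(0)*conj(-1) + 2*(0)*conj(-1)]
      = (1/8)[(2) + (-2) + (0) + (0) + (0)] = 0/8 = 0
  <chi_5*chi_1, chi_3> = (1/8)[1*(2)*conj(1) + 1*(-2)*conj(1) + 2*(0)*conj(-1) + 2*(0)*conj(1) + 2*(0)*conj(-1)]
      = (1/8)[(2) + (-2) + (0) + (0) + (0)] = 0/8 = 0
  <chi_5*chi_1, chi_4> = (1/8)[1*(2)*conj(1) + 1*(-2)*conj(1) + 2*(0)*conj(-1) + 2*(0)*conj(-1) + 2*(0)*conj(1)]
      = (1/8)[(2) + (-2) + (0) + (0) + (0)] = 0/8 = 0
  <chi_5*chi_1, chi_5> = (1/8)[1*(2)*conj(2) + 1*(-2)*conj(-2) + 2*(0)*conj(0) + 2*(0)*conj(0) + 2*(0)*conj(0)]
      = (1/8)[(4) + (4) + (0) + (0) + (0)] = 8/8 = 1
Hence the multiplicities are chi_5: 1. Dimension check: dim(chi_5)*dim(chi_1) = 2*1 = 2 and sum (mult * dim) = 1*2 = 2.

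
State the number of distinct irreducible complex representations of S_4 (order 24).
5

Solution. The number of irreducible complex representations of a finite group equals its number of conjugacy classes. Conjugacy classes in S_4 correspond to cycle types, i.e. partitions of 4; there are p(4) = 5 of them, so S_4 (order 24) has exactly 5 irreducible complex representations.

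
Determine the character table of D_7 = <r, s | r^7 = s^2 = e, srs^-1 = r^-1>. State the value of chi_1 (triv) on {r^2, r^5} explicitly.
Conjugacy classes: {e} of size 1, {r^1, r^6} of size 2, {r^2, r^5} of size 2, {r^3, r^4} of size 2, {s, sr, ..., sr^6} of size 7.
Character table:
  irrep \ class              {e} (size 1)  {r^1, r^6} (size 2)  {r^2, r^5} (size 2)  {r^3, r^4} (size 2)  {s, sr, ..., sr^6} (size 7)
  chi_1 (triv)               1             1                    1                    1                    1                          
  chi_2 (sign: r->1, s->-1)  1             1                    1                    1                    -1                         
  chi_3 (2d, j=1)            2             2*cos(2*pi/7)        -2*cos(3*pi/7)       -2*cos(pi/7)         0                          
  chi_4 (2d, j=2)            2             -2*cos(3*pi/7)       -2*cos(pi/7)         2*cos(2*pi/7)        0                          
  chi_5 (2d, j=3)            2             -2*cos(pi/7)         2*cos(2*pi/7)        -2*cos(3*pi/7)       0                          

Spot check: chi_1 (triv) on {r^2, r^5} = 1.

Justification: D_7 has order 2*7 = 14 with 5 conjugacy classes, hence 5 irreducibles. Sum of squared dims 1 + 1 + 4 + 4 + 4 = 14 = |G|. Linear characters come from the abelianisation; the 2-dimensional irreps have character r^k -> 2*cos(2*pi*j*k/7), reflections -> 0.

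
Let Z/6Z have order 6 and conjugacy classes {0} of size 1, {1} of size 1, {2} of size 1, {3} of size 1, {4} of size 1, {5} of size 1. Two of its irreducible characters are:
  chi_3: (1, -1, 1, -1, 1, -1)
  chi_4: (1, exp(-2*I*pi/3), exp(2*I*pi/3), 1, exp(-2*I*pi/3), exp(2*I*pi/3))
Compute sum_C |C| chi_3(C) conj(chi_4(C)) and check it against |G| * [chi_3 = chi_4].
Sum = 0; so <chi_3, chi_4> = 0 (distinct irreducibles are orthogonal).

Proof sketch: Compute term by term over conjugacy classes (|C| * chi_3(C) * conj(chi_4(C))):
  1*(1)*conj(1) + 1*(-1)*conj(exp(-2*I*pi/3)) + 1*(1)*conj(exp(2*I*pi/3)) + 1*(-1)*conj(1) + 1*(1)*conj(exp(-2*I*pi/3)) + 1*(-1)*conj(exp(2*I*pi/3))
  = (1) + (-exp(2*I*pi/3)) + (exp(-2*I*pi/3)) + (-1) + (exp(2*I*pi/3)) + (-exp(-2*I*pi/3))
  = 0.
(Exp terms are combined using exp(i*s)*conj(exp(i*t)) = exp(i*(s-t)), and sums of them are collapsed using the identity that for every m > 1 the m distinct m-th roots of unity sum to 0, e.g. 1 + exp(2*I*pi/3) + exp(-2*I*pi/3) = 0.)
Dividing by |G| = 6 gives 0/6 = 0, matching the row-orthogonality relation <chi_3, chi_4> = [chi_3 = chi_4].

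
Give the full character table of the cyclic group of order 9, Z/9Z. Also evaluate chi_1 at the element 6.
Character table of Z/9Z (irreps indexed chi_0,...,chi_8 with chi_k(m) = zeta_9^(k*m), zeta_9 = exp(2*pi*i/9)):
  irrep \ class  {0} (size 1)  {1} (size 1)    {2} (size 1)    {3} (size 1)    {4} (size 1)    {5} (size 1)    {6} (size 1)    {7} (size 1)    {8} (size 1)  
  chi_0          1             1               1               1               1               1               1               1               1             
  chi_1          1             exp(2*I*pi/9)   exp(4*I*pi/9)   exp(2*I*pi/3)   exp(8*I*pi/9)   exp(-8*I*pi/9)  exp(-2*I*pi/3)  exp(-4*I*pi/9)  exp(-2*I*pi/9)
  chi_2          1             exp(4*I*pi/9)   exp(8*I*pi/9)   exp(-2*I*pi/3)  exp(-2*I*pi/9)  exp(2*I*pi/9)   exp(2*I*pi/3)   exp(-8*I*pi/9)  exp(-4*I*pi/9)
  chi_3          1             exp(2*I*pi/3)   exp(-2*I*pi/3)  1               exp(2*I*pi/3)   exp(-2*I*pi/3)  1               exp(2*I*pi/3)   exp(-2*I*pi/3)
  chi_4          1             exp(8*I*pi/9)   exp(-2*I*pi/9)  exp(2*I*pi/3)   exp(-4*I*pi/9)  exp(4*I*pi/9)   exp(-2*I*pi/3)  exp(2*I*pi/9)   exp(-8*I*pi/9)
  chi_5          1             exp(-8*I*pi/9)  exp(2*I*pi/9)   exp(-2*I*pi/3)  exp(4*I*pi/9)   exp(-4*I*pi/9)  exp(2*I*pi/3)   exp(-2*I*pi/9)  exp(8*I*pi/9) 
  chi_6          1             exp(-2*I*pi/3)  exp(2*I*pi/3)   1               exp(-2*I*pi/3)  exp(2*I*pi/3)   1               exp(-2*I*pi/3)  exp(2*I*pi/3) 
  chi_7          1             exp(-4*I*pi/9)  exp(-8*I*pi/9)  exp(2*I*pi/3)   exp(2*I*pi/9)   exp(-2*I*pi/9)  exp(-2*I*pi/3)  exp(8*I*pi/9)   exp(4*I*pi/9) 
  chi_8          1             exp(-2*I*pi/9)  exp(-4*I*pi/9)  exp(-2*I*pi/3)  exp(-8*I*pi/9)  exp(8*I*pi/9)   exp(2*I*pi/3)   exp(4*I*pi/9)   exp(2*I*pi/9) 

Spot check: chi_1(6) = zeta_9^(1*6) = zeta_9^6 = exp(-2*I*pi/3).

Working: Z/9Z is abelian, so all 9 irreducible complex representations are 1-dimensional. They are given by chi_k(m) = zeta_9^(k*m) for k = 0,...,8. Row orthogonality: sum_m chi_k(m) conj(chi_l(m)) = 9 * [k = l].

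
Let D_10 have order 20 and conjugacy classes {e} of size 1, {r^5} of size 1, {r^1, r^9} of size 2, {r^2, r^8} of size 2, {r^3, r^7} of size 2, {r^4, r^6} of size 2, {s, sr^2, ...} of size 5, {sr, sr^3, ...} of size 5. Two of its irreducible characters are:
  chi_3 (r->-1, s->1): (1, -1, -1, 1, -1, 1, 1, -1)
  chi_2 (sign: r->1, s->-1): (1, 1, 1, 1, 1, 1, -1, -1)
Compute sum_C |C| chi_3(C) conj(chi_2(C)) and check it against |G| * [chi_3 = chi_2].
Sum = 0; so <chi_3, chi_2> = 0 (distinct irreducibles are orthogonal).

Details: Compute term by term over conjugacy classes (|C| * chi_3(C) * conj(chi_2(C))):
  1*(1)*conj(1) + 1*(-1)*conj(1) + 2*(-1)*conj(1) + 2*(1)*conj(1) + 2*(-1)*conj(1) + 2*(1)*conj(1) + 5*(1)*conj(-1) + 5*(-1)*conj(-1)
  = (1) + (-1) + (-2) + (2) + (-2) + (2) + (-5) + (5)
  = 0.
Dividing by |G| = 20 gives 0/20 = 0, matching the row-orthogonality relation <chi_3, chi_2> = [chi_3 = chi_2].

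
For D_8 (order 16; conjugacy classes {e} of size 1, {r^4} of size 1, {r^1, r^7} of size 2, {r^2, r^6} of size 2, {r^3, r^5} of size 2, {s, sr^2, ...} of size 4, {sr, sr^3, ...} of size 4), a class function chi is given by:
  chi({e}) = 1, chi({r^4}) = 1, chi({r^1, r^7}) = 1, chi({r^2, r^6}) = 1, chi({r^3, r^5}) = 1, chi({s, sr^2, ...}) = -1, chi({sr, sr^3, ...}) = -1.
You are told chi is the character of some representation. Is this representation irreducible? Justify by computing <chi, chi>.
Irreducible: <chi, chi> = 1.

Justification: <chi, chi> = (1/|G|) sum_C |C| * |chi(C)|^2 = (1/16)[1*|1|^2 + 1*|1|^2 + 2*|1|^2 + 2*|1|^2 + 2*|1|^2 + 4*|-1|^2 + 4*|-1|^2]
  = (1/16)[(1) + (1) + (2) + (2) + (2) + (4) + (4)] = 16/16 = 1.
A character is irreducible iff <chi, chi> = 1, so this representation is irreducible.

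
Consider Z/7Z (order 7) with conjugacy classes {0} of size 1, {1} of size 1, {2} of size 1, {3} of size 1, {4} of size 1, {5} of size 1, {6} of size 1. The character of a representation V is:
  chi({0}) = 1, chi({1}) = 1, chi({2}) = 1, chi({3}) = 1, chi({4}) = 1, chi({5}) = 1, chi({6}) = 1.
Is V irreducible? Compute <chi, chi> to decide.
Irreducible: <chi, chi> = 1.

Justification: <chi, chi> = (1/|G|) sum_C |C| * |chi(C)|^2 = (1/7)[1*|1|^2 + 1*|1|^2 + 1*|1|^2 + 1*|1|^2 + 1*|1|^2 + 1*|1|^2 + 1*|1|^2]
  = (1/7)[(1) + (1) + (1) + (1) + (1) + (1) + (1)] = 7/7 = 1.
(Exp terms are combined using exp(i*s)*conj(exp(i*t)) = exp(i*(s-t)), and sums of them are collapsed using the identity that for every m > 1 the m distinct m-th roots of unity sum to 0, e.g. 1 + exp(2*I*pi/3) + exp(-2*I*pi/3) = 0.)
A character is irreducible iff <chi, chi> = 1, so this representation is irreducible.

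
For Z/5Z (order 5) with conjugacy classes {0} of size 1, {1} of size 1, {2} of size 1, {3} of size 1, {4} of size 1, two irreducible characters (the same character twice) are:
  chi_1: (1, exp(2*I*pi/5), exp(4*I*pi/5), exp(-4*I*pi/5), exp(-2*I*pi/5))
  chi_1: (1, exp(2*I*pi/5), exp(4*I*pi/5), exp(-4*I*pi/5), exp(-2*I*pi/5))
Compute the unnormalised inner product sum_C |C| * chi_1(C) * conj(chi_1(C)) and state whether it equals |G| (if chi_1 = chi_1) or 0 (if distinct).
Sum = 5 = |G| = 5; so <chi_1, chi_1> = 1 (norm-1 confirms irreducibility).

Proof sketch: Compute term by term over conjugacy classes (|C| * chi_1(C) * conj(chi_1(C))):
  1*(1)*conj(1) + 1*(exp(2*I*pi/5))*conj(exp(2*I*pi/5)) + 1*(exp(4*I*pi/5))*conj(exp(4*I*pi/5)) + 1*(exp(-4*I*pi/5))*conj(exp(-4*I*pi/5)) + 1*(exp(-2*I*pi/5))*conj(exp(-2*I*pi/5))
  = (1) + (1) + (1) + (1) + (1)
  = 5.
(Exp terms are combined using exp(i*s)*conj(exp(i*t)) = exp(i*(s-t)), and sums of them are collapsed using the identity that for every m > 1 the m distinct m-th roots of unity sum to 0, e.g. 1 + exp(2*I*pi/3) + exp(-2*I*pi/3) = 0.)
Dividing by |G| = 5 gives 5/5 = 1, matching the row-orthogonality relation <chi_1, chi_1> = [chi_1 = chi_1].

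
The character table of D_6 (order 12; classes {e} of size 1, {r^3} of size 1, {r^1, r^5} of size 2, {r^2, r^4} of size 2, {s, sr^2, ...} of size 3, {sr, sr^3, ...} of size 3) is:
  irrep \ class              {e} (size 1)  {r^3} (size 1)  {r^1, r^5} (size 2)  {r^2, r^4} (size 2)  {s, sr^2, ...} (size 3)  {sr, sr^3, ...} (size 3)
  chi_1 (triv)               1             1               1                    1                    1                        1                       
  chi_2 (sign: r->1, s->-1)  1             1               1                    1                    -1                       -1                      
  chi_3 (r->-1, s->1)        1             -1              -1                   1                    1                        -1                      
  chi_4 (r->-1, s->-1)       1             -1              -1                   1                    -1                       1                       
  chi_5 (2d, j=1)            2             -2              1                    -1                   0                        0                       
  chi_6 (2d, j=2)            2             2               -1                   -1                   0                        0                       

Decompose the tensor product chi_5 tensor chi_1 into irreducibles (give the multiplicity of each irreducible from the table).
chi_5 tensor chi_1 = chi_5 (all other irreducibles have multiplicity 0).

Derivation: The character of a tensor product is the pointwise product (chi_5 * chi_1)(C) = chi_5(C) * chi_1(C):
  {e}: (2)*(1), {r^3}: (-2)*(1), {r^1, r^5}: (1)*(1), {r^2, r^4}: (-1)*(1), {s, sr^2, ...}: (0)*(1), {sr, sr^3, ...}: (0)*(1)
so (chi_5 * chi_1) takes values
  {e} -> 2, {r^3} -> -2, {r^1, r^5} -> 1, {r^2, r^4} -> -1, {s, sr^2, ...} -> 0, {sr, sr^3, ...} -> 0.
Now take the inner product of this character with each irreducible chi from the table, <chi_5*chi_1, chi> = (1/12) sum_C |C| (chi_5*chi_1)(C) conj(chi(C)):
  <chi_5*chi_1, chi_1> = (1/12)[1*(2)*conj(1) + 1*(-2)*conj(1) + 2*(1)*conj(1) + 2*(-1)*conj(1) + 3*(0)*conj(1) + 3*(0)*conj(1)]
      = (1/12)[(2) + (-2) + (2) + (-2) + (0) + (0)] = 0/12 = 0
  <chi_5*chi_1, chi_2> = (1/12)[1*(2)*conj(1) + 1*(-2)*conj(1) + 2*(1)*conj(1) + 2*(-1)*conj(1) + 3*(0)*conj(-1) + 3*(0)*conj(-1)]
      = (1/12)[(2) + (-2) + (2) + (-2) + (0) + (0)] = 0/12 = 0
  <chi_5*chi_1, chi_3> = (1/12)[1*(2)*conj(1) + 1*(-2)*conj(-1) + 2*(1)*conj(-1) + 2*(-1)*conj(1) + 3*(0)*conj(1) + 3*(0)*conj(-1)]
      = (1/12)[(2) + (2) + (-2) + (-2) + (0) + (0)] = 0/12 = 0
  <chi_5*chi_1, chi_4> = (1/12)[1*(2)*conj(1) + 1*(-2)*conj(-1) + 2*(1)*conj(-1) + 2*(-1)*conj(1) + 3*(0)*conj(-1) + 3*(0)*conj(1)]
      = (1/12)[(2) + (2) + (-2) + (-2) + (0) + (0)] = 0/12 = 0
  <chi_5*chi_1, chi_5> = (1/12)[1*(2)*conj(2) + 1*(-2)*conj(-2) + 2*(1)*conj(1) + 2*(-1)*conj(-1) + 3*(0)*conj(0) + 3*(0)*conj(0)]
      = (1/12)[(4) + (4) + (2) + (2) + (0) + (0)] = 12/12 = 1
  <chi_5*chi_1, chi_6> = (1/12)[1*(2)*conj(2) + 1*(-2)*conj(2) + 2*(1)*conj(-1) + 2*(-1)*conj(-1) + 3*(0)*conj(0) + 3*(0)*conj(0)]
      = (1/12)[(4) + (-4) + (-2) + (2) + (0) + (0)] = 0/12 = 0
Hence the multiplicities are chi_5: 1. Dimension check: dim(chi_5)*dim(chi_1) = 2*1 = 2 and sum (mult * dim) = 1*2 = 2.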